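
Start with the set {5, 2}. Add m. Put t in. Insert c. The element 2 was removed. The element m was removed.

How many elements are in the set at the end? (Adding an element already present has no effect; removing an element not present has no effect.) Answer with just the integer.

Tracking the set through each operation:
Start: {2, 5}
Event 1 (add m): added. Set: {2, 5, m}
Event 2 (add t): added. Set: {2, 5, m, t}
Event 3 (add c): added. Set: {2, 5, c, m, t}
Event 4 (remove 2): removed. Set: {5, c, m, t}
Event 5 (remove m): removed. Set: {5, c, t}

Final set: {5, c, t} (size 3)

Answer: 3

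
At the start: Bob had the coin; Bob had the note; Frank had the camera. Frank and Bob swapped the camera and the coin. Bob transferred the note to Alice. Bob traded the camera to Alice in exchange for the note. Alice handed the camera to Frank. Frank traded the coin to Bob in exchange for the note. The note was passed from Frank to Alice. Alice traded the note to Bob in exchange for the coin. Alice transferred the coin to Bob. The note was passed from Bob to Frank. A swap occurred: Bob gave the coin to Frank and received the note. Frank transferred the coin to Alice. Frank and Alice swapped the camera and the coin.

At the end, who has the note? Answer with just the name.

Tracking all object holders:
Start: coin:Bob, note:Bob, camera:Frank
Event 1 (swap camera<->coin: now camera:Bob, coin:Frank). State: coin:Frank, note:Bob, camera:Bob
Event 2 (give note: Bob -> Alice). State: coin:Frank, note:Alice, camera:Bob
Event 3 (swap camera<->note: now camera:Alice, note:Bob). State: coin:Frank, note:Bob, camera:Alice
Event 4 (give camera: Alice -> Frank). State: coin:Frank, note:Bob, camera:Frank
Event 5 (swap coin<->note: now coin:Bob, note:Frank). State: coin:Bob, note:Frank, camera:Frank
Event 6 (give note: Frank -> Alice). State: coin:Bob, note:Alice, camera:Frank
Event 7 (swap note<->coin: now note:Bob, coin:Alice). State: coin:Alice, note:Bob, camera:Frank
Event 8 (give coin: Alice -> Bob). State: coin:Bob, note:Bob, camera:Frank
Event 9 (give note: Bob -> Frank). State: coin:Bob, note:Frank, camera:Frank
Event 10 (swap coin<->note: now coin:Frank, note:Bob). State: coin:Frank, note:Bob, camera:Frank
Event 11 (give coin: Frank -> Alice). State: coin:Alice, note:Bob, camera:Frank
Event 12 (swap camera<->coin: now camera:Alice, coin:Frank). State: coin:Frank, note:Bob, camera:Alice

Final state: coin:Frank, note:Bob, camera:Alice
The note is held by Bob.

Answer: Bob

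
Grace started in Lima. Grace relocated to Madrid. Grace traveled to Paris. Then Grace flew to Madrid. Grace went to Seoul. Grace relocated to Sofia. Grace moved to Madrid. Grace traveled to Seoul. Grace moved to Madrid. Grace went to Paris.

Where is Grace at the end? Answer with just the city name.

Tracking Grace's location:
Start: Grace is in Lima.
After move 1: Lima -> Madrid. Grace is in Madrid.
After move 2: Madrid -> Paris. Grace is in Paris.
After move 3: Paris -> Madrid. Grace is in Madrid.
After move 4: Madrid -> Seoul. Grace is in Seoul.
After move 5: Seoul -> Sofia. Grace is in Sofia.
After move 6: Sofia -> Madrid. Grace is in Madrid.
After move 7: Madrid -> Seoul. Grace is in Seoul.
After move 8: Seoul -> Madrid. Grace is in Madrid.
After move 9: Madrid -> Paris. Grace is in Paris.

Answer: Paris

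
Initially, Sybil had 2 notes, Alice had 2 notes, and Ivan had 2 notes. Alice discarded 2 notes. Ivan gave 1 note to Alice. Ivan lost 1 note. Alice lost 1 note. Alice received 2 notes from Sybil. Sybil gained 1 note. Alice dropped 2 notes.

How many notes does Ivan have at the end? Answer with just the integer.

Answer: 0

Derivation:
Tracking counts step by step:
Start: Sybil=2, Alice=2, Ivan=2
Event 1 (Alice -2): Alice: 2 -> 0. State: Sybil=2, Alice=0, Ivan=2
Event 2 (Ivan -> Alice, 1): Ivan: 2 -> 1, Alice: 0 -> 1. State: Sybil=2, Alice=1, Ivan=1
Event 3 (Ivan -1): Ivan: 1 -> 0. State: Sybil=2, Alice=1, Ivan=0
Event 4 (Alice -1): Alice: 1 -> 0. State: Sybil=2, Alice=0, Ivan=0
Event 5 (Sybil -> Alice, 2): Sybil: 2 -> 0, Alice: 0 -> 2. State: Sybil=0, Alice=2, Ivan=0
Event 6 (Sybil +1): Sybil: 0 -> 1. State: Sybil=1, Alice=2, Ivan=0
Event 7 (Alice -2): Alice: 2 -> 0. State: Sybil=1, Alice=0, Ivan=0

Ivan's final count: 0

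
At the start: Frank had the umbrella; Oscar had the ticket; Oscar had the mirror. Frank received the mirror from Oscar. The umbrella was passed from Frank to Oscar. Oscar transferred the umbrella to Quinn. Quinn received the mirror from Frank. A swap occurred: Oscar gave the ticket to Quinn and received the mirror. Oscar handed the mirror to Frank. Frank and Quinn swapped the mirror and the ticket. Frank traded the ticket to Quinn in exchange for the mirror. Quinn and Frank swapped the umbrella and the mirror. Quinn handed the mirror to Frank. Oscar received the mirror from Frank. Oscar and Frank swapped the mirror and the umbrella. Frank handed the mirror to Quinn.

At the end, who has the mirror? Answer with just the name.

Answer: Quinn

Derivation:
Tracking all object holders:
Start: umbrella:Frank, ticket:Oscar, mirror:Oscar
Event 1 (give mirror: Oscar -> Frank). State: umbrella:Frank, ticket:Oscar, mirror:Frank
Event 2 (give umbrella: Frank -> Oscar). State: umbrella:Oscar, ticket:Oscar, mirror:Frank
Event 3 (give umbrella: Oscar -> Quinn). State: umbrella:Quinn, ticket:Oscar, mirror:Frank
Event 4 (give mirror: Frank -> Quinn). State: umbrella:Quinn, ticket:Oscar, mirror:Quinn
Event 5 (swap ticket<->mirror: now ticket:Quinn, mirror:Oscar). State: umbrella:Quinn, ticket:Quinn, mirror:Oscar
Event 6 (give mirror: Oscar -> Frank). State: umbrella:Quinn, ticket:Quinn, mirror:Frank
Event 7 (swap mirror<->ticket: now mirror:Quinn, ticket:Frank). State: umbrella:Quinn, ticket:Frank, mirror:Quinn
Event 8 (swap ticket<->mirror: now ticket:Quinn, mirror:Frank). State: umbrella:Quinn, ticket:Quinn, mirror:Frank
Event 9 (swap umbrella<->mirror: now umbrella:Frank, mirror:Quinn). State: umbrella:Frank, ticket:Quinn, mirror:Quinn
Event 10 (give mirror: Quinn -> Frank). State: umbrella:Frank, ticket:Quinn, mirror:Frank
Event 11 (give mirror: Frank -> Oscar). State: umbrella:Frank, ticket:Quinn, mirror:Oscar
Event 12 (swap mirror<->umbrella: now mirror:Frank, umbrella:Oscar). State: umbrella:Oscar, ticket:Quinn, mirror:Frank
Event 13 (give mirror: Frank -> Quinn). State: umbrella:Oscar, ticket:Quinn, mirror:Quinn

Final state: umbrella:Oscar, ticket:Quinn, mirror:Quinn
The mirror is held by Quinn.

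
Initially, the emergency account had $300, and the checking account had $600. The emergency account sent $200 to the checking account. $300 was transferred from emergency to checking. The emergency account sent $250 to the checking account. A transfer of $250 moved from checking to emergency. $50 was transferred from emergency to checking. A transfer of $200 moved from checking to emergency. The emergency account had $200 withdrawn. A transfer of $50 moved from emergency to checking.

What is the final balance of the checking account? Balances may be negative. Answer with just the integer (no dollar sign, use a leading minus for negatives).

Answer: 1000

Derivation:
Tracking account balances step by step:
Start: emergency=300, checking=600
Event 1 (transfer 200 emergency -> checking): emergency: 300 - 200 = 100, checking: 600 + 200 = 800. Balances: emergency=100, checking=800
Event 2 (transfer 300 emergency -> checking): emergency: 100 - 300 = -200, checking: 800 + 300 = 1100. Balances: emergency=-200, checking=1100
Event 3 (transfer 250 emergency -> checking): emergency: -200 - 250 = -450, checking: 1100 + 250 = 1350. Balances: emergency=-450, checking=1350
Event 4 (transfer 250 checking -> emergency): checking: 1350 - 250 = 1100, emergency: -450 + 250 = -200. Balances: emergency=-200, checking=1100
Event 5 (transfer 50 emergency -> checking): emergency: -200 - 50 = -250, checking: 1100 + 50 = 1150. Balances: emergency=-250, checking=1150
Event 6 (transfer 200 checking -> emergency): checking: 1150 - 200 = 950, emergency: -250 + 200 = -50. Balances: emergency=-50, checking=950
Event 7 (withdraw 200 from emergency): emergency: -50 - 200 = -250. Balances: emergency=-250, checking=950
Event 8 (transfer 50 emergency -> checking): emergency: -250 - 50 = -300, checking: 950 + 50 = 1000. Balances: emergency=-300, checking=1000

Final balance of checking: 1000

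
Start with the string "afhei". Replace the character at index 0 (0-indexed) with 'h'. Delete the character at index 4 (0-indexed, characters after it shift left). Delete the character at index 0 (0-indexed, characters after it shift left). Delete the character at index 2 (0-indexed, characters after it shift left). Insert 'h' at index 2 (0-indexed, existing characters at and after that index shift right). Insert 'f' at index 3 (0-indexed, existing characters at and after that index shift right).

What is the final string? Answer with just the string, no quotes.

Answer: fhhf

Derivation:
Applying each edit step by step:
Start: "afhei"
Op 1 (replace idx 0: 'a' -> 'h'): "afhei" -> "hfhei"
Op 2 (delete idx 4 = 'i'): "hfhei" -> "hfhe"
Op 3 (delete idx 0 = 'h'): "hfhe" -> "fhe"
Op 4 (delete idx 2 = 'e'): "fhe" -> "fh"
Op 5 (insert 'h' at idx 2): "fh" -> "fhh"
Op 6 (insert 'f' at idx 3): "fhh" -> "fhhf"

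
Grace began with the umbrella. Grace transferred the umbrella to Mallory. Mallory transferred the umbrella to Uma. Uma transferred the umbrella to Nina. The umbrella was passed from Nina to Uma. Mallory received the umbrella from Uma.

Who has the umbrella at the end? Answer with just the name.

Answer: Mallory

Derivation:
Tracking the umbrella through each event:
Start: Grace has the umbrella.
After event 1: Mallory has the umbrella.
After event 2: Uma has the umbrella.
After event 3: Nina has the umbrella.
After event 4: Uma has the umbrella.
After event 5: Mallory has the umbrella.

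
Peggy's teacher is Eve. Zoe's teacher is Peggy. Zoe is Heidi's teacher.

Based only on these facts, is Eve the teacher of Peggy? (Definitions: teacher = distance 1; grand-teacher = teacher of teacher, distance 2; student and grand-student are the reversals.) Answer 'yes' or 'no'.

Answer: yes

Derivation:
Reconstructing the teacher chain from the given facts:
  Eve -> Peggy -> Zoe -> Heidi
(each arrow means 'teacher of the next')
Positions in the chain (0 = top):
  position of Eve: 0
  position of Peggy: 1
  position of Zoe: 2
  position of Heidi: 3

Eve is at position 0, Peggy is at position 1; signed distance (j - i) = 1.
'teacher' requires j - i = 1. Actual distance is 1, so the relation HOLDS.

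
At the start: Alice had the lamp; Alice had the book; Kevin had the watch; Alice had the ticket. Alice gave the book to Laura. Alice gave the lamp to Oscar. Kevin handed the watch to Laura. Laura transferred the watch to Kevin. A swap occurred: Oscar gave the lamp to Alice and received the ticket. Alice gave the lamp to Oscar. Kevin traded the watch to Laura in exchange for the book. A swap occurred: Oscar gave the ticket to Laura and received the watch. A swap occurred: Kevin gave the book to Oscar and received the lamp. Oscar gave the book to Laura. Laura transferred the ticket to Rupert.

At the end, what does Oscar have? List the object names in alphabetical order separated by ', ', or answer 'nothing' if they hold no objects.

Tracking all object holders:
Start: lamp:Alice, book:Alice, watch:Kevin, ticket:Alice
Event 1 (give book: Alice -> Laura). State: lamp:Alice, book:Laura, watch:Kevin, ticket:Alice
Event 2 (give lamp: Alice -> Oscar). State: lamp:Oscar, book:Laura, watch:Kevin, ticket:Alice
Event 3 (give watch: Kevin -> Laura). State: lamp:Oscar, book:Laura, watch:Laura, ticket:Alice
Event 4 (give watch: Laura -> Kevin). State: lamp:Oscar, book:Laura, watch:Kevin, ticket:Alice
Event 5 (swap lamp<->ticket: now lamp:Alice, ticket:Oscar). State: lamp:Alice, book:Laura, watch:Kevin, ticket:Oscar
Event 6 (give lamp: Alice -> Oscar). State: lamp:Oscar, book:Laura, watch:Kevin, ticket:Oscar
Event 7 (swap watch<->book: now watch:Laura, book:Kevin). State: lamp:Oscar, book:Kevin, watch:Laura, ticket:Oscar
Event 8 (swap ticket<->watch: now ticket:Laura, watch:Oscar). State: lamp:Oscar, book:Kevin, watch:Oscar, ticket:Laura
Event 9 (swap book<->lamp: now book:Oscar, lamp:Kevin). State: lamp:Kevin, book:Oscar, watch:Oscar, ticket:Laura
Event 10 (give book: Oscar -> Laura). State: lamp:Kevin, book:Laura, watch:Oscar, ticket:Laura
Event 11 (give ticket: Laura -> Rupert). State: lamp:Kevin, book:Laura, watch:Oscar, ticket:Rupert

Final state: lamp:Kevin, book:Laura, watch:Oscar, ticket:Rupert
Oscar holds: watch.

Answer: watch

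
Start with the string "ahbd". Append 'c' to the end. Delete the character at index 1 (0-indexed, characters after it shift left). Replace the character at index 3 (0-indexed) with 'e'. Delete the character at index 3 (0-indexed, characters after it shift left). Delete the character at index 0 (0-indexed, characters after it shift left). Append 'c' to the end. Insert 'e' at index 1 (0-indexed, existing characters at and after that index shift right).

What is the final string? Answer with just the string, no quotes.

Answer: bedc

Derivation:
Applying each edit step by step:
Start: "ahbd"
Op 1 (append 'c'): "ahbd" -> "ahbdc"
Op 2 (delete idx 1 = 'h'): "ahbdc" -> "abdc"
Op 3 (replace idx 3: 'c' -> 'e'): "abdc" -> "abde"
Op 4 (delete idx 3 = 'e'): "abde" -> "abd"
Op 5 (delete idx 0 = 'a'): "abd" -> "bd"
Op 6 (append 'c'): "bd" -> "bdc"
Op 7 (insert 'e' at idx 1): "bdc" -> "bedc"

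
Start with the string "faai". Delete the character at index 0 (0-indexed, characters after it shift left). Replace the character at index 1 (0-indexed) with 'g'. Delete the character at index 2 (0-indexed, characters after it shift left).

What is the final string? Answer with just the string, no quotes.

Answer: ag

Derivation:
Applying each edit step by step:
Start: "faai"
Op 1 (delete idx 0 = 'f'): "faai" -> "aai"
Op 2 (replace idx 1: 'a' -> 'g'): "aai" -> "agi"
Op 3 (delete idx 2 = 'i'): "agi" -> "ag"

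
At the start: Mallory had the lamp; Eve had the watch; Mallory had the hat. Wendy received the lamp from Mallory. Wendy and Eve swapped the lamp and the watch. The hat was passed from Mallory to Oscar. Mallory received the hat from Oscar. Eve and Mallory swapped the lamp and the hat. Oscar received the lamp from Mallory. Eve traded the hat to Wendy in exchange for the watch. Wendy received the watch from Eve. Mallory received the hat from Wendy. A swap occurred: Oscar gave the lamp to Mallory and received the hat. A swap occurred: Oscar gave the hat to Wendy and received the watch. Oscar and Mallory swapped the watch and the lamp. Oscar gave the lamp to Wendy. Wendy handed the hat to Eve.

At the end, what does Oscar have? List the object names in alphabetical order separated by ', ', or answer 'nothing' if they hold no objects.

Answer: nothing

Derivation:
Tracking all object holders:
Start: lamp:Mallory, watch:Eve, hat:Mallory
Event 1 (give lamp: Mallory -> Wendy). State: lamp:Wendy, watch:Eve, hat:Mallory
Event 2 (swap lamp<->watch: now lamp:Eve, watch:Wendy). State: lamp:Eve, watch:Wendy, hat:Mallory
Event 3 (give hat: Mallory -> Oscar). State: lamp:Eve, watch:Wendy, hat:Oscar
Event 4 (give hat: Oscar -> Mallory). State: lamp:Eve, watch:Wendy, hat:Mallory
Event 5 (swap lamp<->hat: now lamp:Mallory, hat:Eve). State: lamp:Mallory, watch:Wendy, hat:Eve
Event 6 (give lamp: Mallory -> Oscar). State: lamp:Oscar, watch:Wendy, hat:Eve
Event 7 (swap hat<->watch: now hat:Wendy, watch:Eve). State: lamp:Oscar, watch:Eve, hat:Wendy
Event 8 (give watch: Eve -> Wendy). State: lamp:Oscar, watch:Wendy, hat:Wendy
Event 9 (give hat: Wendy -> Mallory). State: lamp:Oscar, watch:Wendy, hat:Mallory
Event 10 (swap lamp<->hat: now lamp:Mallory, hat:Oscar). State: lamp:Mallory, watch:Wendy, hat:Oscar
Event 11 (swap hat<->watch: now hat:Wendy, watch:Oscar). State: lamp:Mallory, watch:Oscar, hat:Wendy
Event 12 (swap watch<->lamp: now watch:Mallory, lamp:Oscar). State: lamp:Oscar, watch:Mallory, hat:Wendy
Event 13 (give lamp: Oscar -> Wendy). State: lamp:Wendy, watch:Mallory, hat:Wendy
Event 14 (give hat: Wendy -> Eve). State: lamp:Wendy, watch:Mallory, hat:Eve

Final state: lamp:Wendy, watch:Mallory, hat:Eve
Oscar holds: (nothing).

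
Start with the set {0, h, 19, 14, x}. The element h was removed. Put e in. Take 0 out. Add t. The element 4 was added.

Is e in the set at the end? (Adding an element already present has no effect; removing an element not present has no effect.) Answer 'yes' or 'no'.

Tracking the set through each operation:
Start: {0, 14, 19, h, x}
Event 1 (remove h): removed. Set: {0, 14, 19, x}
Event 2 (add e): added. Set: {0, 14, 19, e, x}
Event 3 (remove 0): removed. Set: {14, 19, e, x}
Event 4 (add t): added. Set: {14, 19, e, t, x}
Event 5 (add 4): added. Set: {14, 19, 4, e, t, x}

Final set: {14, 19, 4, e, t, x} (size 6)
e is in the final set.

Answer: yes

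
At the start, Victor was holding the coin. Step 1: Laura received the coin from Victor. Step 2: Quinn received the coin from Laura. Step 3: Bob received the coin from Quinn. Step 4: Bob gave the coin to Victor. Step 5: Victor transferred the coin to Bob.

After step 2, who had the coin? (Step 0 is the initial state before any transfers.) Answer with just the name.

Answer: Quinn

Derivation:
Tracking the coin holder through step 2:
After step 0 (start): Victor
After step 1: Laura
After step 2: Quinn

At step 2, the holder is Quinn.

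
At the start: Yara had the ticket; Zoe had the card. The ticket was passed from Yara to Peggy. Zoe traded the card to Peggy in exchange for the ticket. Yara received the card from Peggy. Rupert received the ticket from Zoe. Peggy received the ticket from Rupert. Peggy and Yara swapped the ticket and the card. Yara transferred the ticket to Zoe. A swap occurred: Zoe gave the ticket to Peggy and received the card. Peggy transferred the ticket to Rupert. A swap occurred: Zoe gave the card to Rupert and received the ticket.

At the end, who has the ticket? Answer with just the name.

Answer: Zoe

Derivation:
Tracking all object holders:
Start: ticket:Yara, card:Zoe
Event 1 (give ticket: Yara -> Peggy). State: ticket:Peggy, card:Zoe
Event 2 (swap card<->ticket: now card:Peggy, ticket:Zoe). State: ticket:Zoe, card:Peggy
Event 3 (give card: Peggy -> Yara). State: ticket:Zoe, card:Yara
Event 4 (give ticket: Zoe -> Rupert). State: ticket:Rupert, card:Yara
Event 5 (give ticket: Rupert -> Peggy). State: ticket:Peggy, card:Yara
Event 6 (swap ticket<->card: now ticket:Yara, card:Peggy). State: ticket:Yara, card:Peggy
Event 7 (give ticket: Yara -> Zoe). State: ticket:Zoe, card:Peggy
Event 8 (swap ticket<->card: now ticket:Peggy, card:Zoe). State: ticket:Peggy, card:Zoe
Event 9 (give ticket: Peggy -> Rupert). State: ticket:Rupert, card:Zoe
Event 10 (swap card<->ticket: now card:Rupert, ticket:Zoe). State: ticket:Zoe, card:Rupert

Final state: ticket:Zoe, card:Rupert
The ticket is held by Zoe.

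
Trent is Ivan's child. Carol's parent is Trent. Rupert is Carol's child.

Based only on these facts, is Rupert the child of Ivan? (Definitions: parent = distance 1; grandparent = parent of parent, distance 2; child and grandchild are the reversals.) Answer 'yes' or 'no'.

Reconstructing the parent chain from the given facts:
  Ivan -> Trent -> Carol -> Rupert
(each arrow means 'parent of the next')
Positions in the chain (0 = top):
  position of Ivan: 0
  position of Trent: 1
  position of Carol: 2
  position of Rupert: 3

Rupert is at position 3, Ivan is at position 0; signed distance (j - i) = -3.
'child' requires j - i = -1. Actual distance is -3, so the relation does NOT hold.

Answer: no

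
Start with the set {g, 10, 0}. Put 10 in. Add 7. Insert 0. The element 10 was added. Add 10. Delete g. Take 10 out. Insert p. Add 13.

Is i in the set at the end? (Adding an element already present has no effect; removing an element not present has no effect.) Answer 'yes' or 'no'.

Tracking the set through each operation:
Start: {0, 10, g}
Event 1 (add 10): already present, no change. Set: {0, 10, g}
Event 2 (add 7): added. Set: {0, 10, 7, g}
Event 3 (add 0): already present, no change. Set: {0, 10, 7, g}
Event 4 (add 10): already present, no change. Set: {0, 10, 7, g}
Event 5 (add 10): already present, no change. Set: {0, 10, 7, g}
Event 6 (remove g): removed. Set: {0, 10, 7}
Event 7 (remove 10): removed. Set: {0, 7}
Event 8 (add p): added. Set: {0, 7, p}
Event 9 (add 13): added. Set: {0, 13, 7, p}

Final set: {0, 13, 7, p} (size 4)
i is NOT in the final set.

Answer: no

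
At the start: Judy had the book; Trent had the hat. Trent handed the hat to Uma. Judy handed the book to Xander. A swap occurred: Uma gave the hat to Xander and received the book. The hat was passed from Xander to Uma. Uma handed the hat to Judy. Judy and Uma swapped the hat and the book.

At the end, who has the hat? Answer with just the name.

Answer: Uma

Derivation:
Tracking all object holders:
Start: book:Judy, hat:Trent
Event 1 (give hat: Trent -> Uma). State: book:Judy, hat:Uma
Event 2 (give book: Judy -> Xander). State: book:Xander, hat:Uma
Event 3 (swap hat<->book: now hat:Xander, book:Uma). State: book:Uma, hat:Xander
Event 4 (give hat: Xander -> Uma). State: book:Uma, hat:Uma
Event 5 (give hat: Uma -> Judy). State: book:Uma, hat:Judy
Event 6 (swap hat<->book: now hat:Uma, book:Judy). State: book:Judy, hat:Uma

Final state: book:Judy, hat:Uma
The hat is held by Uma.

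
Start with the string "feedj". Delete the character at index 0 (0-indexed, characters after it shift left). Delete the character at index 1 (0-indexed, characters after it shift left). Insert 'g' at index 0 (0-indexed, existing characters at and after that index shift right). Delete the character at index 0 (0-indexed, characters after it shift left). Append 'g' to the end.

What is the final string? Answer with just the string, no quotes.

Answer: edjg

Derivation:
Applying each edit step by step:
Start: "feedj"
Op 1 (delete idx 0 = 'f'): "feedj" -> "eedj"
Op 2 (delete idx 1 = 'e'): "eedj" -> "edj"
Op 3 (insert 'g' at idx 0): "edj" -> "gedj"
Op 4 (delete idx 0 = 'g'): "gedj" -> "edj"
Op 5 (append 'g'): "edj" -> "edjg"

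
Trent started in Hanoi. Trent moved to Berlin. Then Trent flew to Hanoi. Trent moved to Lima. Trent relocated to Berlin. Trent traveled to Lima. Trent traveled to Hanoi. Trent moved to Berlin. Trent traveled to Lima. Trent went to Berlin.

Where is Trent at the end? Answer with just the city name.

Answer: Berlin

Derivation:
Tracking Trent's location:
Start: Trent is in Hanoi.
After move 1: Hanoi -> Berlin. Trent is in Berlin.
After move 2: Berlin -> Hanoi. Trent is in Hanoi.
After move 3: Hanoi -> Lima. Trent is in Lima.
After move 4: Lima -> Berlin. Trent is in Berlin.
After move 5: Berlin -> Lima. Trent is in Lima.
After move 6: Lima -> Hanoi. Trent is in Hanoi.
After move 7: Hanoi -> Berlin. Trent is in Berlin.
After move 8: Berlin -> Lima. Trent is in Lima.
After move 9: Lima -> Berlin. Trent is in Berlin.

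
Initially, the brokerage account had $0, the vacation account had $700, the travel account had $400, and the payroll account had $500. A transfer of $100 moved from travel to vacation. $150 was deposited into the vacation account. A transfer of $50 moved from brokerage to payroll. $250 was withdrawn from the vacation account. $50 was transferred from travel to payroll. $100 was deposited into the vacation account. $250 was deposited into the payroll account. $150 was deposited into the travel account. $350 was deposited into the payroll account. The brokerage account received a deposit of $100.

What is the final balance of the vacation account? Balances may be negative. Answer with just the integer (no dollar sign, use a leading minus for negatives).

Tracking account balances step by step:
Start: brokerage=0, vacation=700, travel=400, payroll=500
Event 1 (transfer 100 travel -> vacation): travel: 400 - 100 = 300, vacation: 700 + 100 = 800. Balances: brokerage=0, vacation=800, travel=300, payroll=500
Event 2 (deposit 150 to vacation): vacation: 800 + 150 = 950. Balances: brokerage=0, vacation=950, travel=300, payroll=500
Event 3 (transfer 50 brokerage -> payroll): brokerage: 0 - 50 = -50, payroll: 500 + 50 = 550. Balances: brokerage=-50, vacation=950, travel=300, payroll=550
Event 4 (withdraw 250 from vacation): vacation: 950 - 250 = 700. Balances: brokerage=-50, vacation=700, travel=300, payroll=550
Event 5 (transfer 50 travel -> payroll): travel: 300 - 50 = 250, payroll: 550 + 50 = 600. Balances: brokerage=-50, vacation=700, travel=250, payroll=600
Event 6 (deposit 100 to vacation): vacation: 700 + 100 = 800. Balances: brokerage=-50, vacation=800, travel=250, payroll=600
Event 7 (deposit 250 to payroll): payroll: 600 + 250 = 850. Balances: brokerage=-50, vacation=800, travel=250, payroll=850
Event 8 (deposit 150 to travel): travel: 250 + 150 = 400. Balances: brokerage=-50, vacation=800, travel=400, payroll=850
Event 9 (deposit 350 to payroll): payroll: 850 + 350 = 1200. Balances: brokerage=-50, vacation=800, travel=400, payroll=1200
Event 10 (deposit 100 to brokerage): brokerage: -50 + 100 = 50. Balances: brokerage=50, vacation=800, travel=400, payroll=1200

Final balance of vacation: 800

Answer: 800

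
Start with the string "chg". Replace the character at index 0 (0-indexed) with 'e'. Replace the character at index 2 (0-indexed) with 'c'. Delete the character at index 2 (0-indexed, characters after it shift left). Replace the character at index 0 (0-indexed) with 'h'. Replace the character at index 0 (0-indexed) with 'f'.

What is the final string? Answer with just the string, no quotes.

Applying each edit step by step:
Start: "chg"
Op 1 (replace idx 0: 'c' -> 'e'): "chg" -> "ehg"
Op 2 (replace idx 2: 'g' -> 'c'): "ehg" -> "ehc"
Op 3 (delete idx 2 = 'c'): "ehc" -> "eh"
Op 4 (replace idx 0: 'e' -> 'h'): "eh" -> "hh"
Op 5 (replace idx 0: 'h' -> 'f'): "hh" -> "fh"

Answer: fh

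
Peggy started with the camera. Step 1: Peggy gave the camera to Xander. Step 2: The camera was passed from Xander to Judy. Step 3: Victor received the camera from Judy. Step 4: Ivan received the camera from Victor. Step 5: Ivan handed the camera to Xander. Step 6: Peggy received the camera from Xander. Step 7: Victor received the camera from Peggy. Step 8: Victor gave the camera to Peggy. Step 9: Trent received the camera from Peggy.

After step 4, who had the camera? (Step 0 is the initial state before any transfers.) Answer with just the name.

Answer: Ivan

Derivation:
Tracking the camera holder through step 4:
After step 0 (start): Peggy
After step 1: Xander
After step 2: Judy
After step 3: Victor
After step 4: Ivan

At step 4, the holder is Ivan.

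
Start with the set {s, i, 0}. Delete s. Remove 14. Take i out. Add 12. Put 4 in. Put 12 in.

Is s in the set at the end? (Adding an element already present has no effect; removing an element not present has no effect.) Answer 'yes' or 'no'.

Tracking the set through each operation:
Start: {0, i, s}
Event 1 (remove s): removed. Set: {0, i}
Event 2 (remove 14): not present, no change. Set: {0, i}
Event 3 (remove i): removed. Set: {0}
Event 4 (add 12): added. Set: {0, 12}
Event 5 (add 4): added. Set: {0, 12, 4}
Event 6 (add 12): already present, no change. Set: {0, 12, 4}

Final set: {0, 12, 4} (size 3)
s is NOT in the final set.

Answer: no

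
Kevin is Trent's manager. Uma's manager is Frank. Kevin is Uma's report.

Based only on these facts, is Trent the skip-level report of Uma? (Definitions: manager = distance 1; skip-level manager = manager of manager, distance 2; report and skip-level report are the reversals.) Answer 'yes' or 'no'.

Reconstructing the manager chain from the given facts:
  Frank -> Uma -> Kevin -> Trent
(each arrow means 'manager of the next')
Positions in the chain (0 = top):
  position of Frank: 0
  position of Uma: 1
  position of Kevin: 2
  position of Trent: 3

Trent is at position 3, Uma is at position 1; signed distance (j - i) = -2.
'skip-level report' requires j - i = -2. Actual distance is -2, so the relation HOLDS.

Answer: yes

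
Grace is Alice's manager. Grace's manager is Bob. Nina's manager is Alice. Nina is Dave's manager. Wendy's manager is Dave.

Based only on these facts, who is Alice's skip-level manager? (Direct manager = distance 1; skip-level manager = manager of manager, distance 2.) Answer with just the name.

Answer: Bob

Derivation:
Reconstructing the manager chain from the given facts:
  Bob -> Grace -> Alice -> Nina -> Dave -> Wendy
(each arrow means 'manager of the next')
Positions in the chain (0 = top):
  position of Bob: 0
  position of Grace: 1
  position of Alice: 2
  position of Nina: 3
  position of Dave: 4
  position of Wendy: 5

Alice is at position 2; the skip-level manager is 2 steps up the chain, i.e. position 0: Bob.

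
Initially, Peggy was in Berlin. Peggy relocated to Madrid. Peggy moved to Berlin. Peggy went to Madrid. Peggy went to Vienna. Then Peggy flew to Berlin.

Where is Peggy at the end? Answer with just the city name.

Answer: Berlin

Derivation:
Tracking Peggy's location:
Start: Peggy is in Berlin.
After move 1: Berlin -> Madrid. Peggy is in Madrid.
After move 2: Madrid -> Berlin. Peggy is in Berlin.
After move 3: Berlin -> Madrid. Peggy is in Madrid.
After move 4: Madrid -> Vienna. Peggy is in Vienna.
After move 5: Vienna -> Berlin. Peggy is in Berlin.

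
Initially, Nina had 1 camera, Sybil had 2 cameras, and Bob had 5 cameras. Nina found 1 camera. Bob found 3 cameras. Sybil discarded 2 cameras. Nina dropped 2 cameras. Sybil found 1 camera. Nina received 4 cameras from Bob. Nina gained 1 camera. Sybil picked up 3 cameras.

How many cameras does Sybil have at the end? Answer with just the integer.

Tracking counts step by step:
Start: Nina=1, Sybil=2, Bob=5
Event 1 (Nina +1): Nina: 1 -> 2. State: Nina=2, Sybil=2, Bob=5
Event 2 (Bob +3): Bob: 5 -> 8. State: Nina=2, Sybil=2, Bob=8
Event 3 (Sybil -2): Sybil: 2 -> 0. State: Nina=2, Sybil=0, Bob=8
Event 4 (Nina -2): Nina: 2 -> 0. State: Nina=0, Sybil=0, Bob=8
Event 5 (Sybil +1): Sybil: 0 -> 1. State: Nina=0, Sybil=1, Bob=8
Event 6 (Bob -> Nina, 4): Bob: 8 -> 4, Nina: 0 -> 4. State: Nina=4, Sybil=1, Bob=4
Event 7 (Nina +1): Nina: 4 -> 5. State: Nina=5, Sybil=1, Bob=4
Event 8 (Sybil +3): Sybil: 1 -> 4. State: Nina=5, Sybil=4, Bob=4

Sybil's final count: 4

Answer: 4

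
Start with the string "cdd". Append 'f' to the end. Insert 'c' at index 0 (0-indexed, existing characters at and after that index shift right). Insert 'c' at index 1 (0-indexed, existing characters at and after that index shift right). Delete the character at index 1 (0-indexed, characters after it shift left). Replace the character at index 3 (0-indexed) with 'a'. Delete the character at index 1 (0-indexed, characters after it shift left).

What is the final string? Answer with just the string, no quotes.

Applying each edit step by step:
Start: "cdd"
Op 1 (append 'f'): "cdd" -> "cddf"
Op 2 (insert 'c' at idx 0): "cddf" -> "ccddf"
Op 3 (insert 'c' at idx 1): "ccddf" -> "cccddf"
Op 4 (delete idx 1 = 'c'): "cccddf" -> "ccddf"
Op 5 (replace idx 3: 'd' -> 'a'): "ccddf" -> "ccdaf"
Op 6 (delete idx 1 = 'c'): "ccdaf" -> "cdaf"

Answer: cdaf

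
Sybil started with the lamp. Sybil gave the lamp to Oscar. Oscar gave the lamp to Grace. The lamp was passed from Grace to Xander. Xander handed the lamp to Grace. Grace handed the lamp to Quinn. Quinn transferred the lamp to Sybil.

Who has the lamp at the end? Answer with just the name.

Tracking the lamp through each event:
Start: Sybil has the lamp.
After event 1: Oscar has the lamp.
After event 2: Grace has the lamp.
After event 3: Xander has the lamp.
After event 4: Grace has the lamp.
After event 5: Quinn has the lamp.
After event 6: Sybil has the lamp.

Answer: Sybil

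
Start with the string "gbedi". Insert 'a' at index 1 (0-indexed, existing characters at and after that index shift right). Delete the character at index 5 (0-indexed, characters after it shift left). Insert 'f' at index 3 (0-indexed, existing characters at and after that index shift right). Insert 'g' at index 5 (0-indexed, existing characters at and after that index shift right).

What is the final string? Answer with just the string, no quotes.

Applying each edit step by step:
Start: "gbedi"
Op 1 (insert 'a' at idx 1): "gbedi" -> "gabedi"
Op 2 (delete idx 5 = 'i'): "gabedi" -> "gabed"
Op 3 (insert 'f' at idx 3): "gabed" -> "gabfed"
Op 4 (insert 'g' at idx 5): "gabfed" -> "gabfegd"

Answer: gabfegd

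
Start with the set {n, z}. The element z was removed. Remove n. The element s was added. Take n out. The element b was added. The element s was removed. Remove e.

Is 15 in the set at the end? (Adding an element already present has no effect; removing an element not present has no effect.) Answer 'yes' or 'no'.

Answer: no

Derivation:
Tracking the set through each operation:
Start: {n, z}
Event 1 (remove z): removed. Set: {n}
Event 2 (remove n): removed. Set: {}
Event 3 (add s): added. Set: {s}
Event 4 (remove n): not present, no change. Set: {s}
Event 5 (add b): added. Set: {b, s}
Event 6 (remove s): removed. Set: {b}
Event 7 (remove e): not present, no change. Set: {b}

Final set: {b} (size 1)
15 is NOT in the final set.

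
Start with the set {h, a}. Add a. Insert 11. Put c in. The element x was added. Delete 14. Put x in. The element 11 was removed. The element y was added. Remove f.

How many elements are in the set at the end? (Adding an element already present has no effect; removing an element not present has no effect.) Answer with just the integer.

Answer: 5

Derivation:
Tracking the set through each operation:
Start: {a, h}
Event 1 (add a): already present, no change. Set: {a, h}
Event 2 (add 11): added. Set: {11, a, h}
Event 3 (add c): added. Set: {11, a, c, h}
Event 4 (add x): added. Set: {11, a, c, h, x}
Event 5 (remove 14): not present, no change. Set: {11, a, c, h, x}
Event 6 (add x): already present, no change. Set: {11, a, c, h, x}
Event 7 (remove 11): removed. Set: {a, c, h, x}
Event 8 (add y): added. Set: {a, c, h, x, y}
Event 9 (remove f): not present, no change. Set: {a, c, h, x, y}

Final set: {a, c, h, x, y} (size 5)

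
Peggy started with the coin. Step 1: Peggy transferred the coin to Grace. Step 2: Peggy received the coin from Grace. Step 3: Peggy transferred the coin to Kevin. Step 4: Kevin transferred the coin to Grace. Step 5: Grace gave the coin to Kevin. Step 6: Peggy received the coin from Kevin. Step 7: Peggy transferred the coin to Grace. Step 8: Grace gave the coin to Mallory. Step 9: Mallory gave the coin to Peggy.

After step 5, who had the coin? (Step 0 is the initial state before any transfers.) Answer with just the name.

Answer: Kevin

Derivation:
Tracking the coin holder through step 5:
After step 0 (start): Peggy
After step 1: Grace
After step 2: Peggy
After step 3: Kevin
After step 4: Grace
After step 5: Kevin

At step 5, the holder is Kevin.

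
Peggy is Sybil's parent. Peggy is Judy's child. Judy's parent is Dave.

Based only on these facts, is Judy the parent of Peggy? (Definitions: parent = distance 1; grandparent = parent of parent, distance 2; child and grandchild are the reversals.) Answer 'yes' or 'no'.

Reconstructing the parent chain from the given facts:
  Dave -> Judy -> Peggy -> Sybil
(each arrow means 'parent of the next')
Positions in the chain (0 = top):
  position of Dave: 0
  position of Judy: 1
  position of Peggy: 2
  position of Sybil: 3

Judy is at position 1, Peggy is at position 2; signed distance (j - i) = 1.
'parent' requires j - i = 1. Actual distance is 1, so the relation HOLDS.

Answer: yes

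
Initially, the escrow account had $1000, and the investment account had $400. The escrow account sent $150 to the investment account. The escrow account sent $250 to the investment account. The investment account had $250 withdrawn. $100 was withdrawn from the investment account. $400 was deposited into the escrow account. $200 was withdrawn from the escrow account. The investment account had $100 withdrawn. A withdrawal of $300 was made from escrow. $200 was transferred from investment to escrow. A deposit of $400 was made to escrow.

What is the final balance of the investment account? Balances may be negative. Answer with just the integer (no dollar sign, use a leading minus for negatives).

Answer: 150

Derivation:
Tracking account balances step by step:
Start: escrow=1000, investment=400
Event 1 (transfer 150 escrow -> investment): escrow: 1000 - 150 = 850, investment: 400 + 150 = 550. Balances: escrow=850, investment=550
Event 2 (transfer 250 escrow -> investment): escrow: 850 - 250 = 600, investment: 550 + 250 = 800. Balances: escrow=600, investment=800
Event 3 (withdraw 250 from investment): investment: 800 - 250 = 550. Balances: escrow=600, investment=550
Event 4 (withdraw 100 from investment): investment: 550 - 100 = 450. Balances: escrow=600, investment=450
Event 5 (deposit 400 to escrow): escrow: 600 + 400 = 1000. Balances: escrow=1000, investment=450
Event 6 (withdraw 200 from escrow): escrow: 1000 - 200 = 800. Balances: escrow=800, investment=450
Event 7 (withdraw 100 from investment): investment: 450 - 100 = 350. Balances: escrow=800, investment=350
Event 8 (withdraw 300 from escrow): escrow: 800 - 300 = 500. Balances: escrow=500, investment=350
Event 9 (transfer 200 investment -> escrow): investment: 350 - 200 = 150, escrow: 500 + 200 = 700. Balances: escrow=700, investment=150
Event 10 (deposit 400 to escrow): escrow: 700 + 400 = 1100. Balances: escrow=1100, investment=150

Final balance of investment: 150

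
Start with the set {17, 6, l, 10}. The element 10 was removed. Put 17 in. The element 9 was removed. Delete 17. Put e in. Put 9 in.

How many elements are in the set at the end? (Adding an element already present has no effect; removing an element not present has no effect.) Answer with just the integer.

Answer: 4

Derivation:
Tracking the set through each operation:
Start: {10, 17, 6, l}
Event 1 (remove 10): removed. Set: {17, 6, l}
Event 2 (add 17): already present, no change. Set: {17, 6, l}
Event 3 (remove 9): not present, no change. Set: {17, 6, l}
Event 4 (remove 17): removed. Set: {6, l}
Event 5 (add e): added. Set: {6, e, l}
Event 6 (add 9): added. Set: {6, 9, e, l}

Final set: {6, 9, e, l} (size 4)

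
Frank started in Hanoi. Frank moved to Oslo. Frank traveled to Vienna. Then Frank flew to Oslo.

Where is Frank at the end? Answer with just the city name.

Tracking Frank's location:
Start: Frank is in Hanoi.
After move 1: Hanoi -> Oslo. Frank is in Oslo.
After move 2: Oslo -> Vienna. Frank is in Vienna.
After move 3: Vienna -> Oslo. Frank is in Oslo.

Answer: Oslo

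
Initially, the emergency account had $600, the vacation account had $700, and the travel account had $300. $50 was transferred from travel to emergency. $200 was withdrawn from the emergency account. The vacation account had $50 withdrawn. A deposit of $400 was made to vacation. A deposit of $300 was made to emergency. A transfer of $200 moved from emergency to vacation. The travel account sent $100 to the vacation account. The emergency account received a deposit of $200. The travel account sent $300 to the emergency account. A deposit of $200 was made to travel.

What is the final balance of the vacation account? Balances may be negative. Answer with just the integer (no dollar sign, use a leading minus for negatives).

Tracking account balances step by step:
Start: emergency=600, vacation=700, travel=300
Event 1 (transfer 50 travel -> emergency): travel: 300 - 50 = 250, emergency: 600 + 50 = 650. Balances: emergency=650, vacation=700, travel=250
Event 2 (withdraw 200 from emergency): emergency: 650 - 200 = 450. Balances: emergency=450, vacation=700, travel=250
Event 3 (withdraw 50 from vacation): vacation: 700 - 50 = 650. Balances: emergency=450, vacation=650, travel=250
Event 4 (deposit 400 to vacation): vacation: 650 + 400 = 1050. Balances: emergency=450, vacation=1050, travel=250
Event 5 (deposit 300 to emergency): emergency: 450 + 300 = 750. Balances: emergency=750, vacation=1050, travel=250
Event 6 (transfer 200 emergency -> vacation): emergency: 750 - 200 = 550, vacation: 1050 + 200 = 1250. Balances: emergency=550, vacation=1250, travel=250
Event 7 (transfer 100 travel -> vacation): travel: 250 - 100 = 150, vacation: 1250 + 100 = 1350. Balances: emergency=550, vacation=1350, travel=150
Event 8 (deposit 200 to emergency): emergency: 550 + 200 = 750. Balances: emergency=750, vacation=1350, travel=150
Event 9 (transfer 300 travel -> emergency): travel: 150 - 300 = -150, emergency: 750 + 300 = 1050. Balances: emergency=1050, vacation=1350, travel=-150
Event 10 (deposit 200 to travel): travel: -150 + 200 = 50. Balances: emergency=1050, vacation=1350, travel=50

Final balance of vacation: 1350

Answer: 1350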